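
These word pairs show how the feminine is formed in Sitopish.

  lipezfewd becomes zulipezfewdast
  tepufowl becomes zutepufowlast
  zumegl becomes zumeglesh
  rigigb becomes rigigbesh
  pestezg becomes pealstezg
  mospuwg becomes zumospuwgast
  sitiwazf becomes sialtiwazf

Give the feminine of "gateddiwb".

pestezg and mospuwg both end in -g yet inflect differently (pealstezg, zumospuwgast), so the final letter is not what conditions the rule; the second-to-last letter is.
"gateddiwb" has second-to-last letter 'w'. The stems whose second-to-last letter is 'w' (lipezfewd → zulipezfewdast, mospuwg → zumospuwgast, tepufowl → zutepufowlast) add zu- … -ast around the stem.
So gateddiwb → zugateddiwbast.

zugateddiwbast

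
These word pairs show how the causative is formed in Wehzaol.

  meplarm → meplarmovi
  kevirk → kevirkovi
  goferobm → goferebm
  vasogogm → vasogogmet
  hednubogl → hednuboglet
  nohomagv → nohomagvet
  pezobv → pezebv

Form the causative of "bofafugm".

bofafugmet

"bofafugm" has second-to-last letter 'g'. The stems whose second-to-last letter is 'g' (hednubogl → hednuboglet, nohomagv → nohomagvet, vasogogm → vasogogmet) add -et.
The other patterns: stems whose second-to-last letter is 'r' add -ovi; stems whose second-to-last letter is 'b' change the last vowel to 'e'.
So bofafugm → bofafugmet.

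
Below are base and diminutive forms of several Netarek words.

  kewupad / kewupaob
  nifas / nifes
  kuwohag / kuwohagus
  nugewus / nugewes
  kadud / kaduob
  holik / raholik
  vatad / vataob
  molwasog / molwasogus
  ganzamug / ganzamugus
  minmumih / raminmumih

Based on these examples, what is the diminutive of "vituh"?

ravituh

kuwohag and nifas both have last vowel 'a' yet inflect differently (kuwohagus, nifes), so the last vowel is not what conditions the rule; the final letter is.
"vituh" ends in -h. The one such stem in the data (minmumih → raminmumih) adds the prefix ra-, so the same rule applies.
So vituh → ravituh.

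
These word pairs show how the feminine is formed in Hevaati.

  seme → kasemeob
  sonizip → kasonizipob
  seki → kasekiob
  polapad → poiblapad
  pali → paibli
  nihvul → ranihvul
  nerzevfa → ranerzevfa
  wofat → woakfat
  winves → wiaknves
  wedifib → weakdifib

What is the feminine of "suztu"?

"suztu" begins with s-. The stems beginning with s- (seme → kasemeob, sonizip → kasonizipob, seki → kasekiob) add ka- … -ob around the stem.
The other patterns: stems beginning with p- insert -ib- after the first vowel; stems beginning with n- add the prefix ra-; stems beginning with w- insert -ak- after the first vowel.
So suztu → kasuztuob.

kasuztuob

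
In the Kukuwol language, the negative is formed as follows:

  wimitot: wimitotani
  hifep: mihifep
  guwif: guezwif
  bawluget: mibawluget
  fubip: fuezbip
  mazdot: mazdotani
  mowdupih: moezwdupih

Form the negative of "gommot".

gommotani

"gommot" has last vowel 'o'. The stems whose last vowel is 'o' (wimitot → wimitotani, mazdot → mazdotani) add -ani.
The other patterns: stems whose last vowel is 'e' add the prefix mi-; stems whose last vowel is 'i' insert -ez- after the first vowel.
So gommot → gommotani.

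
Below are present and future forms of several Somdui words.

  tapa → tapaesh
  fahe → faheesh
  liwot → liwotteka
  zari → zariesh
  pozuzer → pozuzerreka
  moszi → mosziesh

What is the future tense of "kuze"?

"kuze" ends in a vowel. The stems ending in a vowel (moszi → mosziesh, tapa → tapaesh, zari → zariesh) add -esh.
So kuze → kuzeesh.

kuzeesh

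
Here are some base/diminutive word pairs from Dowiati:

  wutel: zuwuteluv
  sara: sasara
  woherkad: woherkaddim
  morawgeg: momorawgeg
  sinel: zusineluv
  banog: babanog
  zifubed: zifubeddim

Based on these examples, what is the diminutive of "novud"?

"novud" ends in -d. The stems ending in -d (woherkad → woherkaddim, zifubed → zifubeddim) double the final consonant and add -im.
So novud → novuddim.

novuddim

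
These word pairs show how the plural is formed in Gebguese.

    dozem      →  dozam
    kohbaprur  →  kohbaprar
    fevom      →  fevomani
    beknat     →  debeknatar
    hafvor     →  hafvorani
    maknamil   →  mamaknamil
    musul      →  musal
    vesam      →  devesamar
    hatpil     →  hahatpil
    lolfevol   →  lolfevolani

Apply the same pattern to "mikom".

"mikom" has last vowel 'o'. The stems whose last vowel is 'o' (lolfevol → lolfevolani, fevom → fevomani, hafvor → hafvorani) add -ani.
The other patterns: stems whose last vowel is 'i' repeat the first consonant+vowel as a prefix; stems whose last vowel is 'a' add de- … -ar around the stem; stems whose last vowel is 'e' or 'u' change the last vowel to 'a'.
So mikom → mikomani.

mikomani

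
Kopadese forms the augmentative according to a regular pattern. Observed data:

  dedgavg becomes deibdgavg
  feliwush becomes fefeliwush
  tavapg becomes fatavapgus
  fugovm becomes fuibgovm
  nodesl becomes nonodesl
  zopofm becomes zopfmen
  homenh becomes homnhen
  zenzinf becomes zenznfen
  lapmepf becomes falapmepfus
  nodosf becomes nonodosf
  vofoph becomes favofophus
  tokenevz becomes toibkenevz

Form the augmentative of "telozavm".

teiblozavm

dedgavg and tavapg both end in -g yet inflect differently (deibdgavg, fatavapgus), so the final letter is not what conditions the rule; the second-to-last letter is.
"telozavm" has second-to-last letter 'v'. The stems whose second-to-last letter is 'v' (dedgavg → deibdgavg, fugovm → fuibgovm, tokenevz → toibkenevz) insert -ib- after the first vowel.
The other patterns: stems whose second-to-last letter is 'p' add fa- … -us around the stem; stems whose second-to-last letter is 's' repeat the first consonant+vowel as a prefix; stems whose second-to-last letter is 'f' or 'n' delete the last vowel and add -en.
So telozavm → teiblozavm.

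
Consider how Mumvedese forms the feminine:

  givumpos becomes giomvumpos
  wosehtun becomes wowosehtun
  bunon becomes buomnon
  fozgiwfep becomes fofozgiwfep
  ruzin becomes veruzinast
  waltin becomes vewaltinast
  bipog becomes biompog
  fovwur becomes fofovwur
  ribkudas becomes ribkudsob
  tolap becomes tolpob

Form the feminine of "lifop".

liomfop

tolap and fozgiwfep both end in -p yet inflect differently (tolpob, fofozgiwfep), so the final letter is not what conditions the rule; the last vowel is.
"lifop" has last vowel 'o'. The stems whose last vowel is 'o' (bunon → buomnon, bipog → biompog, givumpos → giomvumpos) insert -om- after the first vowel.
So lifop → liomfop.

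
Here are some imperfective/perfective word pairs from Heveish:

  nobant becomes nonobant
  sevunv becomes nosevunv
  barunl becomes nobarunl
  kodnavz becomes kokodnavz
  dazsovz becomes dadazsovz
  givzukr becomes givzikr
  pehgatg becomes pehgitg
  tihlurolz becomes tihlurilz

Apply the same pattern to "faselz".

kodnavz and tihlurolz both end in -z yet inflect differently (kokodnavz, tihlurilz), so the final letter is not what conditions the rule; the second-to-last letter is.
"faselz" has second-to-last letter 'l'. The one such stem in the data (tihlurolz → tihlurilz) changes the last vowel to 'i' (as do givzukr, pehgatg), so the same rule applies.
The other patterns: stems whose second-to-last letter is 'n' add the prefix no-; stems whose second-to-last letter is 'v' repeat the first consonant+vowel as a prefix.
So faselz → fasilz.

fasilz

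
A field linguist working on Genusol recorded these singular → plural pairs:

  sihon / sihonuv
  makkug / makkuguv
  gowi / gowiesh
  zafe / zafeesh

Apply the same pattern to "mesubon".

mesubonuv

sihon and gowi both have 2 vowels yet inflect differently (sihonuv, gowiesh), so the number of vowels is not what conditions the rule; whether the stem ends in a vowel or a consonant is.
"mesubon" ends in a consonant. The stems ending in a consonant (sihon → sihonuv, makkug → makkuguv) add -uv.
So mesubon → mesubonuv.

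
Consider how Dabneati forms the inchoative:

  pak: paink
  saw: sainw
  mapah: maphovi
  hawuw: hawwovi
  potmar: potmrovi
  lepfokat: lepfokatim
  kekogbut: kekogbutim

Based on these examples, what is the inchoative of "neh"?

saw and hawuw both end in -w yet inflect differently (sainw, hawwovi), so the final letter is not what conditions the rule; the number of vowels is.
"neh" has 1 vowel. The stems with 1 vowel (pak → paink, saw → sainw) insert -in- after the first vowel.
So neh → neinh.

neinh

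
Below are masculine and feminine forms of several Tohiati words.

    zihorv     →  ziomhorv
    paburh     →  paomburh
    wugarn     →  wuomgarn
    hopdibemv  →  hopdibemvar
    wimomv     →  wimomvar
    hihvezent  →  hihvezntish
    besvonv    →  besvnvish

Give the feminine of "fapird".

faompird

"fapird" has second-to-last letter 'r'. The stems whose second-to-last letter is 'r' (zihorv → ziomhorv, paburh → paomburh, wugarn → wuomgarn) insert -om- after the first vowel.
So fapird → faompird.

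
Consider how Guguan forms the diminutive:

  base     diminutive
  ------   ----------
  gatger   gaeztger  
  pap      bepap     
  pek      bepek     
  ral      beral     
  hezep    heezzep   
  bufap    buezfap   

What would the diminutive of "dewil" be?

deezwil

"dewil" has 2 vowels. The stems with 2 vowels (gatger → gaeztger, bufap → buezfap, hezep → heezzep) insert -ez- after the first vowel.
The other pattern: stems with 1 vowel add the prefix be-.
So dewil → deezwil.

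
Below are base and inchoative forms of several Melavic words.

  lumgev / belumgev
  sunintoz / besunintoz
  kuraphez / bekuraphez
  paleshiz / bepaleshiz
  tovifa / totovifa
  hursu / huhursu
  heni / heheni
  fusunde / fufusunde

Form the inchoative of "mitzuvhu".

paleshiz and heni both have last vowel 'i' yet inflect differently (bepaleshiz, heheni), so the last vowel is not what conditions the rule; whether the stem ends in a vowel or a consonant is.
"mitzuvhu" ends in a vowel. The stems ending in a vowel (tovifa → totovifa, hursu → huhursu, heni → heheni) repeat the first consonant+vowel as a prefix.
The other pattern: stems ending in a consonant add the prefix be-.
So mitzuvhu → mimitzuvhu.

mimitzuvhu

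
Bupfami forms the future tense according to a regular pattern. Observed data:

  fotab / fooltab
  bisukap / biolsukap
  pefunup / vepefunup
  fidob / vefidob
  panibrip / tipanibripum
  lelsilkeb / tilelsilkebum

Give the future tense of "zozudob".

"zozudob" has last vowel 'o'. The one such stem in the data (fidob → vefidob) adds the prefix ve-, so the same rule applies.
So zozudob → vezozudob.

vezozudob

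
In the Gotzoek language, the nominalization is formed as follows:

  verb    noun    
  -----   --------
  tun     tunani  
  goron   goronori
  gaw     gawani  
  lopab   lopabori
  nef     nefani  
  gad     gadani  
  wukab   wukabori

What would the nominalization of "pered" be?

tun and goron both end in -n yet inflect differently (tunani, goronori), so the final letter is not what conditions the rule; the number of vowels is.
"pered" has 2 vowels. The stems with 2 vowels (goron → goronori, wukab → wukabori, lopab → lopabori) add -ori.
So pered → peredori.

peredori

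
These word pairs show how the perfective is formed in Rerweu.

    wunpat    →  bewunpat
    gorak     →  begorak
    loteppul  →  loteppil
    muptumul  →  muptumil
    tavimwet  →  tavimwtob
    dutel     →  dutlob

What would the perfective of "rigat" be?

berigat

"rigat" has last vowel 'a'. The stems whose last vowel is 'a' (wunpat → bewunpat, gorak → begorak) add the prefix be-.
The other patterns: stems whose last vowel is 'e' delete the last vowel and add -ob; stems whose last vowel is 'u' change the last vowel to 'i'.
So rigat → berigat.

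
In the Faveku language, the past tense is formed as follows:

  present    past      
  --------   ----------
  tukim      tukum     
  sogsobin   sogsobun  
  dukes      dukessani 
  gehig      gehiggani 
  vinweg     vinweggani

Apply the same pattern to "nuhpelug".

nuhpeluggani

tukim and gehig both have last vowel 'i' yet inflect differently (tukum, gehiggani), so the last vowel is not what conditions the rule; the final letter is.
"nuhpelug" ends in -g. The stems ending in -g (gehig → gehiggani, vinweg → vinweggani) double the final consonant and add -ani.
The other pattern: stems ending in -m or -n change the last vowel to 'u'.
So nuhpelug → nuhpeluggani.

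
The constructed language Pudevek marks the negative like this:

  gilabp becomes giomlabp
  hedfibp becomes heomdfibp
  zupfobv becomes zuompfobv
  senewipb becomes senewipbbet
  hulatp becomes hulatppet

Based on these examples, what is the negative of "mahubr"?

maomhubr

gilabp and hulatp both end in -p yet inflect differently (giomlabp, hulatppet), so the final letter is not what conditions the rule; the second-to-last letter is.
"mahubr" has second-to-last letter 'b'. The stems whose second-to-last letter is 'b' (gilabp → giomlabp, hedfibp → heomdfibp, zupfobv → zuompfobv) insert -om- after the first vowel.
The other pattern: stems whose second-to-last letter is 'p' or 't' double the final consonant and add -et.
So mahubr → maomhubr.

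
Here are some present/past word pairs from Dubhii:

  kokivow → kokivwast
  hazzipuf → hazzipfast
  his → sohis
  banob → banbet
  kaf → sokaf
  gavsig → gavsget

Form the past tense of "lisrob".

"lisrob" has 2 vowels. The stems with 2 vowels (gavsig → gavsget, banob → banbet) delete the last vowel and add -et.
The other patterns: stems with 1 vowel add the prefix so-; stems with 3 vowels delete the last vowel and add -ast.
So lisrob → lisrbet.

lisrbet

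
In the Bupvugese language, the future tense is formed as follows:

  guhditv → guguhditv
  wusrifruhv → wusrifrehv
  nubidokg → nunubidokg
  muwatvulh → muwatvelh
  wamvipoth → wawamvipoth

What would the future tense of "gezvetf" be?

guhditv and wusrifruhv both end in -v yet inflect differently (guguhditv, wusrifrehv), so the final letter is not what conditions the rule; the second-to-last letter is.
"gezvetf" has second-to-last letter 't'. The stems whose second-to-last letter is 't' (guhditv → guguhditv, wamvipoth → wawamvipoth) repeat the first consonant+vowel as a prefix.
So gezvetf → gegezvetf.

gegezvetf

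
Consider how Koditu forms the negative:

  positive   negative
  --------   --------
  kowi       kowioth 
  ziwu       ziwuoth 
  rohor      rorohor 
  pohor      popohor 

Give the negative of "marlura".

marluraoth

kowi and rohor both have 2 vowels yet inflect differently (kowioth, rorohor), so the number of vowels is not what conditions the rule; whether the stem ends in a vowel or a consonant is.
"marlura" ends in a vowel. The stems ending in a vowel (kowi → kowioth, ziwu → ziwuoth) add -oth.
The other pattern: stems ending in a consonant repeat the first consonant+vowel as a prefix.
So marlura → marluraoth.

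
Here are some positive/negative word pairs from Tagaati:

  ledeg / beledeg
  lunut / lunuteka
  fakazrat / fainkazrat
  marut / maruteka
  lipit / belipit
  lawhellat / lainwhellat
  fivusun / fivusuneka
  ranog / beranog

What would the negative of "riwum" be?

marut and lawhellat both end in -t yet inflect differently (maruteka, lainwhellat), so the final letter is not what conditions the rule; the last vowel is.
"riwum" has last vowel 'u'. The stems whose last vowel is 'u' (marut → maruteka, lunut → lunuteka, fivusun → fivusuneka) add -eka.
So riwum → riwumeka.

riwumeka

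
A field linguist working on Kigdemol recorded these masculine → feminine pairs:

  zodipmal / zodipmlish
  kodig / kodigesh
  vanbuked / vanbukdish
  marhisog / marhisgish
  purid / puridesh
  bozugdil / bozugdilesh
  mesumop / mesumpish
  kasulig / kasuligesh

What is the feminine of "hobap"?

hobpish

bozugdil and zodipmal both end in -l yet inflect differently (bozugdilesh, zodipmlish), so the final letter is not what conditions the rule; the last vowel is.
"hobap" has last vowel 'a'. The one such stem in the data (zodipmal → zodipmlish) deletes the last vowel and adds -ish (as do marhisog, vanbuked), so the same rule applies.
The other pattern: stems whose last vowel is 'i' add -esh.
So hobap → hobpish.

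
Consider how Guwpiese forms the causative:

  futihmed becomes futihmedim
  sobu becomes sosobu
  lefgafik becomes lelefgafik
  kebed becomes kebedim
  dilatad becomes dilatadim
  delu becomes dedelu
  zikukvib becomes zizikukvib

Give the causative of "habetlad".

dilatad and delu both begin with d- yet inflect differently (dilatadim, dedelu), so the first letter is not what conditions the rule; the final letter is.
"habetlad" ends in -d. The stems ending in -d (dilatad → dilatadim, futihmed → futihmedim, kebed → kebedim) add -im.
The other pattern: stems ending in -b, -k or -u repeat the first consonant+vowel as a prefix.
So habetlad → habetladim.

habetladim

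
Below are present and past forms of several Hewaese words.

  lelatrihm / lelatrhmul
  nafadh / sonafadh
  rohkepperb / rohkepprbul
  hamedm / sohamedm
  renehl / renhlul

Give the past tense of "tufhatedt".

sotufhatedt

hamedm and lelatrihm both end in -m yet inflect differently (sohamedm, lelatrhmul), so the final letter is not what conditions the rule; the second-to-last letter is.
"tufhatedt" has second-to-last letter 'd'. The stems whose second-to-last letter is 'd' (nafadh → sonafadh, hamedm → sohamedm) add the prefix so-.
So tufhatedt → sotufhatedt.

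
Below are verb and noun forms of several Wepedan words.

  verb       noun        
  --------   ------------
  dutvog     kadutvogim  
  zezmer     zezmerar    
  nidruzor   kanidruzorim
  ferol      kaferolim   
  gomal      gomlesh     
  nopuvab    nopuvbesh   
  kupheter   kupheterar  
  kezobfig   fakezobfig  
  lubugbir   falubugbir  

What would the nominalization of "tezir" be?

fatezir

"tezir" has last vowel 'i'. The stems whose last vowel is 'i' (kezobfig → fakezobfig, lubugbir → falubugbir) add the prefix fa-.
So tezir → fatezir.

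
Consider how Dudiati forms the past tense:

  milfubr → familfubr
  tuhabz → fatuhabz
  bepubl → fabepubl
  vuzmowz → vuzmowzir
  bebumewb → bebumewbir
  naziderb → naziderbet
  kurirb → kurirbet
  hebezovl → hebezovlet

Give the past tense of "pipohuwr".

pipohuwrir

tuhabz and vuzmowz both end in -z yet inflect differently (fatuhabz, vuzmowzir), so the final letter is not what conditions the rule; the second-to-last letter is.
"pipohuwr" has second-to-last letter 'w'. The stems whose second-to-last letter is 'w' (vuzmowz → vuzmowzir, bebumewb → bebumewbir) add -ir.
The other patterns: stems whose second-to-last letter is 'b' add the prefix fa-; stems whose second-to-last letter is 'r' or 'v' add -et.
So pipohuwr → pipohuwrir.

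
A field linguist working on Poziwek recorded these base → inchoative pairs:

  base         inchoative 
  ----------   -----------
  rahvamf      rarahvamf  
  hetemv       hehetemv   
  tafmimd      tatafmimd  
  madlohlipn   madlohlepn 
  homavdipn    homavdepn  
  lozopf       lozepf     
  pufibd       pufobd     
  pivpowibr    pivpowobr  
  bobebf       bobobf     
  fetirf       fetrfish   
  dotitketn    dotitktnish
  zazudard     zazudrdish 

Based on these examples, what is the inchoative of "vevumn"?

vevevumn

rahvamf and lozopf both end in -f yet inflect differently (rarahvamf, lozepf), so the final letter is not what conditions the rule; the second-to-last letter is.
"vevumn" has second-to-last letter 'm'. The stems whose second-to-last letter is 'm' (rahvamf → rarahvamf, hetemv → hehetemv, tafmimd → tatafmimd) repeat the first consonant+vowel as a prefix.
The other patterns: stems whose second-to-last letter is 'p' change the last vowel to 'e'; stems whose second-to-last letter is 'b' change the last vowel to 'o'; stems whose second-to-last letter is 'r' or 't' delete the last vowel and add -ish.
So vevumn → vevevumn.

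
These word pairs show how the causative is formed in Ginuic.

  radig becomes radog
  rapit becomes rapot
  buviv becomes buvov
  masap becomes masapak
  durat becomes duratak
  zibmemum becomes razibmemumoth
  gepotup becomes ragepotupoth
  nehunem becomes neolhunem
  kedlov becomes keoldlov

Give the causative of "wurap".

"wurap" has last vowel 'a'. The stems whose last vowel is 'a' (masap → masapak, durat → duratak) add -ak.
So wurap → wurapak.

wurapak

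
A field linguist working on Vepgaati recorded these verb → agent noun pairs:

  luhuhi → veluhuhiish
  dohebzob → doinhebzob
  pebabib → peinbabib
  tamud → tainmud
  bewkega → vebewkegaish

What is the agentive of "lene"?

veleneish

pebabib and luhuhi both have last vowel 'i' yet inflect differently (peinbabib, veluhuhiish), so the last vowel is not what conditions the rule; whether the stem ends in a vowel or a consonant is.
"lene" ends in a vowel. The stems ending in a vowel (bewkega → vebewkegaish, luhuhi → veluhuhiish) add ve- … -ish around the stem.
The other pattern: stems ending in a consonant insert -in- after the first vowel.
So lene → veleneish.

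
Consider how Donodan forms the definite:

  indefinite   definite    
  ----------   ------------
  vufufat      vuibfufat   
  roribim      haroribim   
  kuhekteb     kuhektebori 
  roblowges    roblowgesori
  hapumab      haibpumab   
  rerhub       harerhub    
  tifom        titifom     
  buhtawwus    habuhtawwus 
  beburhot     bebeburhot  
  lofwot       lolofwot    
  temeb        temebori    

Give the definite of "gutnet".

kuhekteb and hapumab both end in -b yet inflect differently (kuhektebori, haibpumab), so the final letter is not what conditions the rule; the last vowel is.
"gutnet" has last vowel 'e'. The stems whose last vowel is 'e' (kuhekteb → kuhektebori, temeb → temebori, roblowges → roblowgesori) add -ori.
The other patterns: stems whose last vowel is 'a' insert -ib- after the first vowel; stems whose last vowel is 'o' repeat the first consonant+vowel as a prefix; stems whose last vowel is 'i' or 'u' add the prefix ha-.
So gutnet → gutnetori.

gutnetori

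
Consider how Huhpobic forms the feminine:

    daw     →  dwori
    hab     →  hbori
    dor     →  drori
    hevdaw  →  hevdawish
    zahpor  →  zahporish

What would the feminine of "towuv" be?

towuvish

daw and hevdaw both end in -w yet inflect differently (dwori, hevdawish), so the final letter is not what conditions the rule; the number of vowels is.
"towuv" has 2 vowels. The stems with 2 vowels (hevdaw → hevdawish, zahpor → zahporish) add -ish.
The other pattern: stems with 1 vowel delete the last vowel and add -ori.
So towuv → towuvish.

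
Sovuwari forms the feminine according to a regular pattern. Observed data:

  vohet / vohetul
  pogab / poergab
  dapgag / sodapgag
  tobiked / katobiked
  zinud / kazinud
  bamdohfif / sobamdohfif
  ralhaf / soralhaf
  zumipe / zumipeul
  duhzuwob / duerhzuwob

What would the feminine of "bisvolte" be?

bisvolteul

pogab and ralhaf both have last vowel 'a' yet inflect differently (poergab, soralhaf), so the last vowel is not what conditions the rule; the final letter is.
"bisvolte" ends in -e. The one such stem in the data (zumipe → zumipeul) adds -ul, so the same rule applies.
The other patterns: stems ending in -d add the prefix ka-; stems ending in -b insert -er- after the first vowel; stems ending in -f or -g add the prefix so-.
So bisvolte → bisvolteul.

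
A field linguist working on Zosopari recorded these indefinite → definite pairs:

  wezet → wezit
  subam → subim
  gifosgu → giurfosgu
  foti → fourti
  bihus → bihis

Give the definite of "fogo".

fourgo

bihus and gifosgu both have last vowel 'u' yet inflect differently (bihis, giurfosgu), so the last vowel is not what conditions the rule; whether the stem ends in a vowel or a consonant is.
"fogo" ends in a vowel. The stems ending in a vowel (foti → fourti, gifosgu → giurfosgu) insert -ur- after the first vowel.
So fogo → fourgo.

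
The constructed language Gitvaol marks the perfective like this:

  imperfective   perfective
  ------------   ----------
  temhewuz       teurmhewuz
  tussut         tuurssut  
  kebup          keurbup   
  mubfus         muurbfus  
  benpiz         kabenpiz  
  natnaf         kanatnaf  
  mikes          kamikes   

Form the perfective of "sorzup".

sourrzup

"sorzup" has last vowel 'u'. The stems whose last vowel is 'u' (temhewuz → teurmhewuz, tussut → tuurssut, kebup → keurbup) insert -ur- after the first vowel.
The other pattern: stems whose last vowel is 'a', 'e' or 'i' add the prefix ka-.
So sorzup → sourrzup.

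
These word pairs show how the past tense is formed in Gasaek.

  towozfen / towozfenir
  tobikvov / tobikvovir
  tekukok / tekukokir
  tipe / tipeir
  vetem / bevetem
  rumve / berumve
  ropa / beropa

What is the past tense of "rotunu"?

berotunu

tipe and rumve both end in -e yet inflect differently (tipeir, berumve), so the final letter is not what conditions the rule; the first letter is.
"rotunu" begins with r-. The stems beginning with r- (rumve → berumve, ropa → beropa) add the prefix be-.
The other pattern: stems beginning with t- add -ir.
So rotunu → berotunu.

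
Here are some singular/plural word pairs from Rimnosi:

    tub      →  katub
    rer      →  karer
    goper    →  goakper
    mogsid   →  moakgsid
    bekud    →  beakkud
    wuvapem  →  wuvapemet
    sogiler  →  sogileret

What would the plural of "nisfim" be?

niaksfim

rer and goper both end in -r yet inflect differently (karer, goakper), so the final letter is not what conditions the rule; the number of vowels is.
"nisfim" has 2 vowels. The stems with 2 vowels (goper → goakper, mogsid → moakgsid, bekud → beakkud) insert -ak- after the first vowel.
The other patterns: stems with 1 vowel add the prefix ka-; stems with 3 vowels add -et.
So nisfim → niaksfim.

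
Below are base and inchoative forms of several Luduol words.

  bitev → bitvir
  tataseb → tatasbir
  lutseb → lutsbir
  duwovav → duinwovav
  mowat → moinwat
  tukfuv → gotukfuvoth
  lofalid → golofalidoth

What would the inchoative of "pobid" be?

gopobidoth

bitev and duwovav both end in -v yet inflect differently (bitvir, duinwovav), so the final letter is not what conditions the rule; the last vowel is.
"pobid" has last vowel 'i'. The one such stem in the data (lofalid → golofalidoth) adds go- … -oth around the stem, so the same rule applies.
So pobid → gopobidoth.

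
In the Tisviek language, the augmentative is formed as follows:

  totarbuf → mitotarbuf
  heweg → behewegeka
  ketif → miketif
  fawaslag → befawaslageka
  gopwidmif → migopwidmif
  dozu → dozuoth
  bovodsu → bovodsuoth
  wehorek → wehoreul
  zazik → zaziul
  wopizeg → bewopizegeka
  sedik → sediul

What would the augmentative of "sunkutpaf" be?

"sunkutpaf" ends in -f. The stems ending in -f (ketif → miketif, totarbuf → mitotarbuf, gopwidmif → migopwidmif) add the prefix mi-.
So sunkutpaf → misunkutpaf.

misunkutpaf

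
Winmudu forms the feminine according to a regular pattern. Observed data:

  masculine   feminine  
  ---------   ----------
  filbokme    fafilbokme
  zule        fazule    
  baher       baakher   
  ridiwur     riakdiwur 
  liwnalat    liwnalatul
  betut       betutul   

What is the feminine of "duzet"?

"duzet" ends in -t. The stems ending in -t (liwnalat → liwnalatul, betut → betutul) add -ul.
The other patterns: stems ending in -e add the prefix fa-; stems ending in -r insert -ak- after the first vowel.
So duzet → duzetul.

duzetul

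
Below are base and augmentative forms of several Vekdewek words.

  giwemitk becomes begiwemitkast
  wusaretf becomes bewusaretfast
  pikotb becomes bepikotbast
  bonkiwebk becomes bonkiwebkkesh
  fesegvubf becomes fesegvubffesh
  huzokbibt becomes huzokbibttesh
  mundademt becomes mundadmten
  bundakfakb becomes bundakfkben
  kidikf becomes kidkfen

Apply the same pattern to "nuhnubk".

"nuhnubk" has second-to-last letter 'b'. The stems whose second-to-last letter is 'b' (bonkiwebk → bonkiwebkkesh, fesegvubf → fesegvubffesh, huzokbibt → huzokbibttesh) double the final consonant and add -esh.
The other patterns: stems whose second-to-last letter is 't' add be- … -ast around the stem; stems whose second-to-last letter is 'k' or 'm' delete the last vowel and add -en.
So nuhnubk → nuhnubkkesh.

nuhnubkkesh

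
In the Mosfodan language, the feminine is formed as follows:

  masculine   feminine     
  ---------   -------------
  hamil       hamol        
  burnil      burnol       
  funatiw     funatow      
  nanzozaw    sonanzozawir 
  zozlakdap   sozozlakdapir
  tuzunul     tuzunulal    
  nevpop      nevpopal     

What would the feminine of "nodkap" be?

funatiw and nanzozaw both end in -w yet inflect differently (funatow, sonanzozawir), so the final letter is not what conditions the rule; the last vowel is.
"nodkap" has last vowel 'a'. The stems whose last vowel is 'a' (nanzozaw → sonanzozawir, zozlakdap → sozozlakdapir) add so- … -ir around the stem.
So nodkap → sonodkapir.

sonodkapir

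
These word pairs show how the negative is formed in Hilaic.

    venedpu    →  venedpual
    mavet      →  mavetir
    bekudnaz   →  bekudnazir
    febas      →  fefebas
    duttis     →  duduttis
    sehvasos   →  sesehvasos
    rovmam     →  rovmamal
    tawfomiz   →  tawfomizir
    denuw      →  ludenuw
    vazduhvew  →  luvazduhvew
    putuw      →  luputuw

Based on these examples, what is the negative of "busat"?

busatir

"busat" ends in -t. The one such stem in the data (mavet → mavetir) adds -ir, so the same rule applies.
So busat → busatir.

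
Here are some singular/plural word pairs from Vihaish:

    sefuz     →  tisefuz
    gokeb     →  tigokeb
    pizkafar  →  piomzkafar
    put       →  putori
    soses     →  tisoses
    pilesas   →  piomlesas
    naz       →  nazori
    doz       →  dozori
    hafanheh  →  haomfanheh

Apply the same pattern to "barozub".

baomrozub

naz and sefuz both end in -z yet inflect differently (nazori, tisefuz), so the final letter is not what conditions the rule; the number of vowels is.
"barozub" has 3 vowels. The stems with 3 vowels (pilesas → piomlesas, pizkafar → piomzkafar, hafanheh → haomfanheh) insert -om- after the first vowel.
So barozub → baomrozub.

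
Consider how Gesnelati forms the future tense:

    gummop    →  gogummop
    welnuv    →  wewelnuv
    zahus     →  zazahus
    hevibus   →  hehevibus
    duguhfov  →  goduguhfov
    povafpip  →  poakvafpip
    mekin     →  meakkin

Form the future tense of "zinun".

zizinun

welnuv and duguhfov both end in -v yet inflect differently (wewelnuv, goduguhfov), so the final letter is not what conditions the rule; the last vowel is.
"zinun" has last vowel 'u'. The stems whose last vowel is 'u' (welnuv → wewelnuv, zahus → zazahus, hevibus → hehevibus) repeat the first consonant+vowel as a prefix.
The other patterns: stems whose last vowel is 'i' insert -ak- after the first vowel; stems whose last vowel is 'o' add the prefix go-.
So zinun → zizinun.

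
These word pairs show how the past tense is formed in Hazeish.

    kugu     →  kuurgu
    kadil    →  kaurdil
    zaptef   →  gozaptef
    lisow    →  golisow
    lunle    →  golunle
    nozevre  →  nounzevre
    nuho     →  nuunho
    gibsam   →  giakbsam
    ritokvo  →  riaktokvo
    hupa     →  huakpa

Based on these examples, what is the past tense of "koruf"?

kourruf

"koruf" begins with k-. The stems beginning with k- (kugu → kuurgu, kadil → kaurdil) insert -ur- after the first vowel.
So koruf → kourruf.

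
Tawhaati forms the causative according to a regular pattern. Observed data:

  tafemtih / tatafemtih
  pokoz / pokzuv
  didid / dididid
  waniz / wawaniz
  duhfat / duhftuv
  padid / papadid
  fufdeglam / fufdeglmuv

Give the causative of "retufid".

reretufid

waniz and pokoz both end in -z yet inflect differently (wawaniz, pokzuv), so the final letter is not what conditions the rule; the last vowel is.
"retufid" has last vowel 'i'. The stems whose last vowel is 'i' (tafemtih → tatafemtih, padid → papadid, waniz → wawaniz) repeat the first consonant+vowel as a prefix.
The other pattern: stems whose last vowel is 'a' or 'o' delete the last vowel and add -uv.
So retufid → reretufid.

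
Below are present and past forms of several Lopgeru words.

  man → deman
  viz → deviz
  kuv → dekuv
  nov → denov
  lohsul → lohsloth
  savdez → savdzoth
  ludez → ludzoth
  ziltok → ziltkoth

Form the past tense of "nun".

denun

viz and savdez both end in -z yet inflect differently (deviz, savdzoth), so the final letter is not what conditions the rule; the number of vowels is.
"nun" has 1 vowel. The stems with 1 vowel (man → deman, viz → deviz, kuv → dekuv) add the prefix de-.
So nun → denun.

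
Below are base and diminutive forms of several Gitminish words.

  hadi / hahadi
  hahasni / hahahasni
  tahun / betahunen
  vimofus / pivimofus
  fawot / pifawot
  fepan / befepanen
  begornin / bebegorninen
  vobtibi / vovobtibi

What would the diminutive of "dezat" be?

begornin and vobtibi both have last vowel 'i' yet inflect differently (bebegorninen, vovobtibi), so the last vowel is not what conditions the rule; the final letter is.
"dezat" ends in -t. The one such stem in the data (fawot → pifawot) adds the prefix pi-, so the same rule applies.
The other patterns: stems ending in -n add be- … -en around the stem; stems ending in -i repeat the first consonant+vowel as a prefix.
So dezat → pidezat.

pidezat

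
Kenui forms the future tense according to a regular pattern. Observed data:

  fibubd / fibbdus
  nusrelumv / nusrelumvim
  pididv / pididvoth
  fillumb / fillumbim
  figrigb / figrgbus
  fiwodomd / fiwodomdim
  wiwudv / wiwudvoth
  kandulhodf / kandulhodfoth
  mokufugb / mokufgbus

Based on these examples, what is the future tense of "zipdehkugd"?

zipdehkgdus

pididv and nusrelumv both end in -v yet inflect differently (pididvoth, nusrelumvim), so the final letter is not what conditions the rule; the second-to-last letter is.
"zipdehkugd" has second-to-last letter 'g'. The stems whose second-to-last letter is 'g' (figrigb → figrgbus, mokufugb → mokufgbus) delete the last vowel and add -us.
So zipdehkugd → zipdehkgdus.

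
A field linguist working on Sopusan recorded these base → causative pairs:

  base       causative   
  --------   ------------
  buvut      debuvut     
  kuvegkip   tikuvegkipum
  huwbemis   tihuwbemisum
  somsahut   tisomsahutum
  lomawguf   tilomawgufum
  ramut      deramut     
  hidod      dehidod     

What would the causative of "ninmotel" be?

somsahut and buvut both end in -t yet inflect differently (tisomsahutum, debuvut), so the final letter is not what conditions the rule; the number of vowels is.
"ninmotel" has 3 vowels. The stems with 3 vowels (kuvegkip → tikuvegkipum, lomawguf → tilomawgufum, somsahut → tisomsahutum) add ti- … -um around the stem.
So ninmotel → tininmotelum.

tininmotelum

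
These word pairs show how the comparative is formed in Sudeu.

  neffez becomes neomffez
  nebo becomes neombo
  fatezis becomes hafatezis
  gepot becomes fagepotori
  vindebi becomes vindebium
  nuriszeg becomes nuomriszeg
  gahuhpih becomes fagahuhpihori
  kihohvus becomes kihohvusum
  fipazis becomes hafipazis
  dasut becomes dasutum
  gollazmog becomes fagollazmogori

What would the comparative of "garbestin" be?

fagarbestinori

nuriszeg and gollazmog both end in -g yet inflect differently (nuomriszeg, fagollazmogori), so the final letter is not what conditions the rule; the first letter is.
"garbestin" begins with g-. The stems beginning with g- (gepot → fagepotori, gollazmog → fagollazmogori, gahuhpih → fagahuhpihori) add fa- … -ori around the stem.
So garbestin → fagarbestinori.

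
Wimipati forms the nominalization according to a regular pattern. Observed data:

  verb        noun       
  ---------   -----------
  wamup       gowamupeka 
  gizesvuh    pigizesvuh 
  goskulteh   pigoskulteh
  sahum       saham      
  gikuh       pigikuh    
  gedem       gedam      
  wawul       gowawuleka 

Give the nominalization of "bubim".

bubam

"bubim" ends in -m. The stems ending in -m (sahum → saham, gedem → gedam) change the last vowel to 'a'.
The other patterns: stems ending in -h add the prefix pi-; stems ending in -l or -p add go- … -eka around the stem.
So bubim → bubam.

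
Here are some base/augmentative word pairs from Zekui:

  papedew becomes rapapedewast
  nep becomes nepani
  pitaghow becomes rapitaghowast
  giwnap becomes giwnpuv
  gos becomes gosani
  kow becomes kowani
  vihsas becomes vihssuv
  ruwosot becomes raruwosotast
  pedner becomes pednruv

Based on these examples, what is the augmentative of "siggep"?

siggpuv

gos and vihsas both end in -s yet inflect differently (gosani, vihssuv), so the final letter is not what conditions the rule; the number of vowels is.
"siggep" has 2 vowels. The stems with 2 vowels (pedner → pednruv, vihsas → vihssuv, giwnap → giwnpuv) delete the last vowel and add -uv.
The other patterns: stems with 1 vowel add -ani; stems with 3 vowels add ra- … -ast around the stem.
So siggep → siggpuv.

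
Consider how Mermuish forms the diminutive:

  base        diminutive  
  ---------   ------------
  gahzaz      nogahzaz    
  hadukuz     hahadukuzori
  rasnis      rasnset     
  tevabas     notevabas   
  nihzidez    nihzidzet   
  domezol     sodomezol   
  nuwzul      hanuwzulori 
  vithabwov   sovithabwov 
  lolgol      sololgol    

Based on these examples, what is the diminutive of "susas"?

nosusas

"susas" has last vowel 'a'. The stems whose last vowel is 'a' (tevabas → notevabas, gahzaz → nogahzaz) add the prefix no-.
The other patterns: stems whose last vowel is 'o' add the prefix so-; stems whose last vowel is 'u' add ha- … -ori around the stem; stems whose last vowel is 'e' or 'i' delete the last vowel and add -et.
So susas → nosusas.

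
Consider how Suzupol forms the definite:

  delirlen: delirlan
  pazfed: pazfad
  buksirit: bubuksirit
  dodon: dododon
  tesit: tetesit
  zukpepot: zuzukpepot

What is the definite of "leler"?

lelar

delirlen and dodon both end in -n yet inflect differently (delirlan, dododon), so the final letter is not what conditions the rule; the last vowel is.
"leler" has last vowel 'e'. The stems whose last vowel is 'e' (delirlen → delirlan, pazfed → pazfad) change the last vowel to 'a'.
The other pattern: stems whose last vowel is 'i' or 'o' repeat the first consonant+vowel as a prefix.
So leler → lelar.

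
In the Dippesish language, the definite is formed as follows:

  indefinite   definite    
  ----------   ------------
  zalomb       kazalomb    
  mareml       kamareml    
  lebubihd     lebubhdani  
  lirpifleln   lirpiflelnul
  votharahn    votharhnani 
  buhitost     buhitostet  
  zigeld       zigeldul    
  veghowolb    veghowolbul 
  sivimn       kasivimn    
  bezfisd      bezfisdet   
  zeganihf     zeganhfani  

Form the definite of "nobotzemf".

kanobotzemf

bezfisd and lebubihd both end in -d yet inflect differently (bezfisdet, lebubhdani), so the final letter is not what conditions the rule; the second-to-last letter is.
"nobotzemf" has second-to-last letter 'm'. The stems whose second-to-last letter is 'm' (sivimn → kasivimn, mareml → kamareml, zalomb → kazalomb) add the prefix ka-.
The other patterns: stems whose second-to-last letter is 's' add -et; stems whose second-to-last letter is 'h' delete the last vowel and add -ani; stems whose second-to-last letter is 'l' add -ul.
So nobotzemf → kanobotzemf.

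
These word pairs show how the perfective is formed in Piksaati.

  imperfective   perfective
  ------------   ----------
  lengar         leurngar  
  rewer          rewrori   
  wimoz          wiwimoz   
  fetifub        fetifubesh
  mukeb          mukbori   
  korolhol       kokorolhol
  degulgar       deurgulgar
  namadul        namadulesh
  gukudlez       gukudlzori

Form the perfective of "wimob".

wiwimob

gukudlez and wimoz both end in -z yet inflect differently (gukudlzori, wiwimoz), so the final letter is not what conditions the rule; the last vowel is.
"wimob" has last vowel 'o'. The stems whose last vowel is 'o' (korolhol → kokorolhol, wimoz → wiwimoz) repeat the first consonant+vowel as a prefix.
The other patterns: stems whose last vowel is 'e' delete the last vowel and add -ori; stems whose last vowel is 'u' add -esh; stems whose last vowel is 'a' insert -ur- after the first vowel.
So wimob → wiwimob.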